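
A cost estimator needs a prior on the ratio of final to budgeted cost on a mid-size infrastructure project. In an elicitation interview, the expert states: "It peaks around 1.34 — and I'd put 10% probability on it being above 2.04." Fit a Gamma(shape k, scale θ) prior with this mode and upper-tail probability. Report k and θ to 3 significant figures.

Gamma(k,θ) with k>1 has mode (k−1)θ, so θ = 1.34/(k−1).
Need P(X < 2.04) = 0.9 with θ tied to k this way. Start at k = 2, θ = 1.34: P(X<2.04) ≈ 0.450.
Too low — raise k to concentrate. Iterating converges to k ≈ 11.6.
Then θ = 1.34/(11.6−1) ≈ 0.127.

k ≈ 11.6, θ ≈ 0.127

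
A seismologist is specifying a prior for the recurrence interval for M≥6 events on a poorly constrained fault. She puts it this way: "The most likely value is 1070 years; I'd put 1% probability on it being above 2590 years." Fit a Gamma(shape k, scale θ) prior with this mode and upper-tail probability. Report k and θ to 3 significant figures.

k ≈ 7.05, θ ≈ 177

Gamma(k,θ) with k>1 has mode (k−1)θ, so θ = 1070/(k−1).
Need P(X < 2590) = 0.99 with θ tied to k this way. Start at k = 2, θ = 1070: P(X<2590) ≈ 0.696.
Too low — raise k to concentrate. Iterating converges to k ≈ 7.05.
Then θ = 1070/(7.05−1) ≈ 177.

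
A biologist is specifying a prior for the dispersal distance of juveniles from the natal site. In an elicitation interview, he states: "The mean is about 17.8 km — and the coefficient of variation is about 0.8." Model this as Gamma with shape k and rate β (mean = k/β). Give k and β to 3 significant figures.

For Gamma(k, rate β): mean = k/β, variance = k/β², so CV = 1/√k.
CV = 0.8, hence k = 1/CV² = 1.56.
Then β = k/mean = 1.56/17.8 = 0.0878.

k ≈ 1.56, β ≈ 0.0878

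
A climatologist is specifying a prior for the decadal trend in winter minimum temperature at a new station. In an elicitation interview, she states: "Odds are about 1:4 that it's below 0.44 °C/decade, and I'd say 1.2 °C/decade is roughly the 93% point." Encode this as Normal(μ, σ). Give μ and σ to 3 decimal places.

μ = 0.716, σ = 0.328

For Normal(μ,σ), the p-quantile is μ + z_p·σ. Here z_{0.2} = -0.8416, z_{0.93} = 1.476.
So 0.44 = μ − 0.8416σ and 1.2 = μ + 1.476σ.
Subtracting: σ = (1.2 − 0.44)/(1.476 − (-0.8416)) = 0.328.
Then μ = 0.44 − (-0.8416)·0.328 = 0.716.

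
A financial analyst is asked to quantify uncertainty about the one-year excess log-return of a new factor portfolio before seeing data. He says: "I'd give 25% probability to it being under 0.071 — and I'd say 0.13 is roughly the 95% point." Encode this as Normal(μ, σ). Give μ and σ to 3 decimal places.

The p-quantile of Normal(μ,σ) is μ + z_p·σ, with z_{0.25} = -0.6745 and z_{0.95} = 1.645.
Eliminate σ: μ = (z₂·x₁ − z₁·x₂)/(z₂ − z₁) = (1.645·0.071 − (-0.6745)·0.13)/2.319 = 0.088.
Then σ = (x₂ − x₁)/(z₂ − z₁) = (0.13 − 0.071)/2.319 = 0.025.

μ = 0.088, σ = 0.025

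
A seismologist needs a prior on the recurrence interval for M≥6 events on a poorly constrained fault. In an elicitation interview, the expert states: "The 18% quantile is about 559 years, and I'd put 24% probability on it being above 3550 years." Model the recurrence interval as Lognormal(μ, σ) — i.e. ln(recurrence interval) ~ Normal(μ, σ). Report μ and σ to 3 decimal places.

If T ~ Lognormal(μ,σ) then ln T ~ Normal(μ,σ), so the p-quantile of ln T is μ + z_p·σ.
ln(559) = 6.326 and ln(3550) = 8.175; z_{0.18} = -0.9154, z_{0.76} = 0.7063.
σ = (8.175 − 6.326)/(0.7063 − (-0.9154)) = 1.140.
μ = 6.326 − (-0.9154)·1.140 = 7.370.

μ ≈ 7.370, σ ≈ 1.140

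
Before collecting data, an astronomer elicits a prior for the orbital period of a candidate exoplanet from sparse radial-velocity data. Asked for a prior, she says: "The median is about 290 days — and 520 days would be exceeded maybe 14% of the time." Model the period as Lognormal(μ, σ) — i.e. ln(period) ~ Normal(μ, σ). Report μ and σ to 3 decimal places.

If T ~ Lognormal(μ,σ) then ln T ~ Normal(μ,σ), so the p-quantile of ln T is μ + z_p·σ.
ln(290) = 5.67 and ln(520) = 6.254; z_{0.5} = 0, z_{0.86} = 1.08.
σ = (6.254 − 5.67)/(1.08 − (0)) = 0.541.
μ = 5.67 − (0)·0.541 = 5.670.

μ ≈ 5.670, σ ≈ 0.541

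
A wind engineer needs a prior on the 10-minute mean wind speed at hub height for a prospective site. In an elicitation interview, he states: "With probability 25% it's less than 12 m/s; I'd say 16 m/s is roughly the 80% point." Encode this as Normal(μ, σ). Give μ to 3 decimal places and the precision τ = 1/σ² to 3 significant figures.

μ = 13.780, τ = 0.144

For Normal(μ,σ), the p-quantile is μ + z_p·σ. Here z_{0.25} = -0.6745, z_{0.8} = 0.8416.
So 12 = μ − 0.6745σ and 16 = μ + 0.8416σ.
Subtracting: σ = (16 − 12)/(0.8416 − (-0.6745)) = 2.638.
Then μ = 12 − (-0.6745)·2.638 = 13.780.
Precision τ = 1/σ² = 1/2.638² = 0.144.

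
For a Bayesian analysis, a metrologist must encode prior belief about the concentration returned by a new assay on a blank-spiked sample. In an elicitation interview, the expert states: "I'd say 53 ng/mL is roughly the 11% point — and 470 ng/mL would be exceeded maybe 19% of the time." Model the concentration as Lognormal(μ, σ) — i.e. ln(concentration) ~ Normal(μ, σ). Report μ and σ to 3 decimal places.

μ ≈ 5.242, σ ≈ 1.037

If T ~ Lognormal(μ,σ) then ln T ~ Normal(μ,σ), so the p-quantile of ln T is μ + z_p·σ.
ln(53) = 3.97 and ln(470) = 6.153; z_{0.11} = -1.227, z_{0.81} = 0.8779.
σ = (6.153 − 3.97)/(0.8779 − (-1.227)) = 1.037.
μ = 3.97 − (-1.227)·1.037 = 5.242.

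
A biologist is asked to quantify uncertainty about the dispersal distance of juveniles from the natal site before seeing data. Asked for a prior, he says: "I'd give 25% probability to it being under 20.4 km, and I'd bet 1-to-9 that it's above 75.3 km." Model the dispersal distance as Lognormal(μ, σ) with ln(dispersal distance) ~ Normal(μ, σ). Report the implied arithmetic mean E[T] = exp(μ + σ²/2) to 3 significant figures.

If T ~ Lognormal(μ,σ) then ln T ~ Normal(μ,σ), so the p-quantile of ln T is μ + z_p·σ.
ln(20.4) = 3.016 and ln(75.3) = 4.321; z_{0.25} = -0.6745, z_{0.9} = 1.282.
σ = (4.321 − 3.016)/(1.282 − (-0.6745)) = 0.668.
μ = 3.016 − (-0.6745)·0.668 = 3.466.
E[T] = exp(μ + σ²/2) = exp(3.466 + 0.2229) = 40 km.

E[T] ≈ 40 km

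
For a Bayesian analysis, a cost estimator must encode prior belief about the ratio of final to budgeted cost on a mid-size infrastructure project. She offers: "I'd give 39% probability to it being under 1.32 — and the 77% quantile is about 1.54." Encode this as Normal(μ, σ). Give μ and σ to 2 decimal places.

μ = 1.38, σ = 0.22

For Normal(μ,σ), the p-quantile is μ + z_p·σ. Here z_{0.39} = -0.2793, z_{0.77} = 0.7388.
So 1.32 = μ − 0.2793σ and 1.54 = μ + 0.7388σ.
Subtracting: σ = (1.54 − 1.32)/(0.7388 − (-0.2793)) = 0.22.
Then μ = 1.32 − (-0.2793)·0.22 = 1.38.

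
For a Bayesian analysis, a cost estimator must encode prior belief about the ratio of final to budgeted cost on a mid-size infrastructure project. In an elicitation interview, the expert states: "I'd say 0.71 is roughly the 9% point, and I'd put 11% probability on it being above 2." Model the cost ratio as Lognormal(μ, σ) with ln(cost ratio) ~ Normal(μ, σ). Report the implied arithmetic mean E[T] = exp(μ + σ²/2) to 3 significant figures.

If T ~ Lognormal(μ,σ) then ln T ~ Normal(μ,σ), so the p-quantile of ln T is μ + z_p·σ.
ln(0.71) = -0.3425 and ln(2) = 0.6931; z_{0.09} = -1.341, z_{0.89} = 1.227.
σ = (0.6931 − -0.3425)/(1.227 − (-1.341)) = 0.403.
μ = -0.3425 − (-1.341)·0.403 = 0.198.
E[T] = exp(μ + σ²/2) = exp(0.198 + 0.0814) = 1.32.

E[T] ≈ 1.32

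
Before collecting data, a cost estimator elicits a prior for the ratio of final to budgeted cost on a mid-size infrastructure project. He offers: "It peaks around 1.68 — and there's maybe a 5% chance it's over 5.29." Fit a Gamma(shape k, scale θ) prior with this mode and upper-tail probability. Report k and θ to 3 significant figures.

Gamma(k,θ) with k>1 has mode (k−1)θ, so θ = 1.68/(k−1).
Need P(X < 5.29) = 0.95 with θ tied to k this way. Start at k = 2, θ = 1.68: P(X<5.29) ≈ 0.822.
Too low — raise k to concentrate. Iterating converges to k ≈ 3.
Then θ = 1.68/(3−1) ≈ 0.84.

k ≈ 3, θ ≈ 0.84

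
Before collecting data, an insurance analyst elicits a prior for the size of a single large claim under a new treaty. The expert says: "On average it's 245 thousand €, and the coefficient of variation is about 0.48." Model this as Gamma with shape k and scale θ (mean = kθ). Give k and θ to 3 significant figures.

For Gamma(k, scale θ): mean = kθ, variance = kθ², so CV = 1/√k.
CV = 0.48, hence k = 1/CV² = 4.34.
Then θ = mean/k = 245/4.34 = 56.4.

k ≈ 4.34, θ ≈ 56.4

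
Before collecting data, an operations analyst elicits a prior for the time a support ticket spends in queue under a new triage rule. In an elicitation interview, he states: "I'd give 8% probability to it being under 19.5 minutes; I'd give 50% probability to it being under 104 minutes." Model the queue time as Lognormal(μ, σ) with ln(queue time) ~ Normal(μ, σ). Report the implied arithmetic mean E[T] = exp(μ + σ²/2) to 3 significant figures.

E[T] ≈ 211 minutes

If T ~ Lognormal(μ,σ) then ln T ~ Normal(μ,σ), so the p-quantile of ln T is μ + z_p·σ.
ln(19.5) = 2.97 and ln(104) = 4.644; z_{0.08} = -1.405, z_{0.5} = 0.
σ = (4.644 − 2.97)/(0 − (-1.405)) = 1.191.
μ = 2.97 − (-1.405)·1.191 = 4.644.
E[T] = exp(μ + σ²/2) = exp(4.644 + 0.7097) = 211 minutes.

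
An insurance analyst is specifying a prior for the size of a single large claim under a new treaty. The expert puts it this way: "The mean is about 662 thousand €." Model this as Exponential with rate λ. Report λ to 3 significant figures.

Exponential mean = 1/λ, so λ = 1/662.0 = 0.00151.

λ ≈ 0.00151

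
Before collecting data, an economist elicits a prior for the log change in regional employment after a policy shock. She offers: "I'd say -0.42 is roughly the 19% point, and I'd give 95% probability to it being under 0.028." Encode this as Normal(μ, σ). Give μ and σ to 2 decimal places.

The p-quantile of Normal(μ,σ) is μ + z_p·σ, with z_{0.19} = -0.8779 and z_{0.95} = 1.645.
Eliminate σ: μ = (z₂·x₁ − z₁·x₂)/(z₂ − z₁) = (1.645·-0.42 − (-0.8779)·0.028)/2.523 = -0.26.
Then σ = (x₂ − x₁)/(z₂ − z₁) = (0.028 − -0.42)/2.523 = 0.18.

μ = -0.26, σ = 0.18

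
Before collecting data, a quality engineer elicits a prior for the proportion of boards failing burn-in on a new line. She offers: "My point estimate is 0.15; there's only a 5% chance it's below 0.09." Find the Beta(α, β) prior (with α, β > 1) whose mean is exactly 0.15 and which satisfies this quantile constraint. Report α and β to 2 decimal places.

α ≈ 11.98, β ≈ 67.87

With mean 0.15 fixed, write α = 0.15s, β = 0.85s where s = α+β.
Need P(θ < 0.09) = 0.05 under Beta(0.15s, 0.85s). Normal approximation: (q−m)/√(m(1−m)/s) ≈ z_{0.05} = -1.64, so s ≈ 0.15·0.85·(-1.64)²/(0.09−0.15)² = 95.8.
At s = 95.8: P(θ<0.09) ≈ 0.035. Adjusting to match 0.05 gives s ≈ 79.85.
So α = 0.15·79.85 ≈ 11.98, β = 0.85·79.85 ≈ 67.87.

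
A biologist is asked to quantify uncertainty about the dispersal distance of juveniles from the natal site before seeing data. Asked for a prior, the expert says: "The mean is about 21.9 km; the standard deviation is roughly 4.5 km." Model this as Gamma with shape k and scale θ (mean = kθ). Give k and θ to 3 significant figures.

For Gamma(k, scale θ): mean = kθ, variance = kθ², so CV = 1/√k.
CV = SD/mean = 4.5/21.9 = 0.2055, hence k = 1/CV² = 23.7.
Then θ = mean/k = 21.9/23.7 = 0.925.

k ≈ 23.7, θ ≈ 0.925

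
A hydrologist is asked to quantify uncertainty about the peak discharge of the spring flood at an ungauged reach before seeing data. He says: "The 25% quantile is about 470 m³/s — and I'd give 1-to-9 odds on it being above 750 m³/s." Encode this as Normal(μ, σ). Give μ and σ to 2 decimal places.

For Normal(μ,σ), the p-quantile is μ + z_p·σ. Here z_{0.25} = -0.6745, z_{0.9} = 1.282.
So 470 = μ − 0.6745σ and 750 = μ + 1.282σ.
Subtracting: σ = (750 − 470)/(1.282 − (-0.6745)) = 143.15.
Then μ = 470 − (-0.6745)·143.15 = 566.55.

μ = 566.55, σ = 143.15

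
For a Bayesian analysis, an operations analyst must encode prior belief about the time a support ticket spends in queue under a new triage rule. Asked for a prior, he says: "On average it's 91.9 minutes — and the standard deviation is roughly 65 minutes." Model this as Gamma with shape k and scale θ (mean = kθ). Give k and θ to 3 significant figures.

k ≈ 2, θ ≈ 46

For Gamma(k, scale θ): mean = kθ, variance = kθ², so CV = 1/√k.
CV = SD/mean = 65/91.9 = 0.7073, hence k = 1/CV² = 2.
Then θ = mean/k = 91.9/2 = 46.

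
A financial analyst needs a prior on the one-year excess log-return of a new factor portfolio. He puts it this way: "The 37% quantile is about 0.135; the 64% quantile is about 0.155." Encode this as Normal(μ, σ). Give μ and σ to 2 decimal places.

μ = 0.14, σ = 0.03

The p-quantile of Normal(μ,σ) is μ + z_p·σ, with z_{0.37} = -0.3319 and z_{0.64} = 0.3585.
Eliminate σ: μ = (z₂·x₁ − z₁·x₂)/(z₂ − z₁) = (0.3585·0.135 − (-0.3319)·0.155)/0.6903 = 0.14.
Then σ = (x₂ − x₁)/(z₂ − z₁) = (0.155 − 0.135)/0.6903 = 0.03.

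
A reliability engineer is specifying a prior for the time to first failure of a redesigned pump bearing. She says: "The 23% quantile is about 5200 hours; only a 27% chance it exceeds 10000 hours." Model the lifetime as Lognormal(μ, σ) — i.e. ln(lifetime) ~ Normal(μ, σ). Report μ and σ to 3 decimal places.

μ ≈ 8.914, σ ≈ 0.484

If T ~ Lognormal(μ,σ) then ln T ~ Normal(μ,σ), so the p-quantile of ln T is μ + z_p·σ.
ln(5200) = 8.556 and ln(10000) = 9.21; z_{0.23} = -0.7388, z_{0.73} = 0.6128.
σ = (9.21 − 8.556)/(0.6128 − (-0.7388)) = 0.484.
μ = 8.556 − (-0.7388)·0.484 = 8.914.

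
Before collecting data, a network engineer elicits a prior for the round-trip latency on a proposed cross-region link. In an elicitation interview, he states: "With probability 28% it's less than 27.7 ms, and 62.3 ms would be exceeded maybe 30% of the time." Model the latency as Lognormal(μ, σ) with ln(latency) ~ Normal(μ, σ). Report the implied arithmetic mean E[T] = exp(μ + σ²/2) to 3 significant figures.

If T ~ Lognormal(μ,σ) then ln T ~ Normal(μ,σ), so the p-quantile of ln T is μ + z_p·σ.
ln(27.7) = 3.321 and ln(62.3) = 4.132; z_{0.28} = -0.5828, z_{0.7} = 0.5244.
σ = (4.132 − 3.321)/(0.5244 − (-0.5828)) = 0.732.
μ = 3.321 − (-0.5828)·0.732 = 3.748.
E[T] = exp(μ + σ²/2) = exp(3.748 + 0.2679) = 55.5 ms.

E[T] ≈ 55.5 ms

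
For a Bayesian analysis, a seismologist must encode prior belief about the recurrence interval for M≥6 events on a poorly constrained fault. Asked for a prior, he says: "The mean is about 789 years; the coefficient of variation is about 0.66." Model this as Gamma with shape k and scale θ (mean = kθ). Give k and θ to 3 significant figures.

k ≈ 2.3, θ ≈ 344

For Gamma(k, scale θ): mean = kθ, variance = kθ², so CV = 1/√k.
CV = 0.66, hence k = 1/CV² = 2.3.
Then θ = mean/k = 789/2.3 = 344.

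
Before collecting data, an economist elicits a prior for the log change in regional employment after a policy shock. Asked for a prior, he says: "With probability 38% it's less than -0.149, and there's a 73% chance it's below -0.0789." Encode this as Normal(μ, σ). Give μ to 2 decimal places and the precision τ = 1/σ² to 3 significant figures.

μ = -0.13, τ = 172

The p-quantile of Normal(μ,σ) is μ + z_p·σ, with z_{0.38} = -0.3055 and z_{0.73} = 0.6128.
Eliminate σ: μ = (z₂·x₁ − z₁·x₂)/(z₂ − z₁) = (0.6128·-0.149 − (-0.3055)·-0.0789)/0.9183 = -0.13.
Then σ = (x₂ − x₁)/(z₂ − z₁) = (-0.0789 − -0.149)/0.9183 = 0.08.
Precision τ = 1/σ² = 1/0.07634² = 172.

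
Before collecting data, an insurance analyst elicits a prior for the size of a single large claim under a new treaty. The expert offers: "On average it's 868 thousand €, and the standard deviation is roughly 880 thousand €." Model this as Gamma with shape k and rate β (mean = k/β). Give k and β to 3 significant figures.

For Gamma(k, rate β): mean = k/β, variance = k/β², so CV = 1/√k.
CV = SD/mean = 880/868 = 1.014, hence k = 1/CV² = 0.973.
Then β = k/mean = 0.973/868 = 0.00112.

k ≈ 0.973, β ≈ 0.00112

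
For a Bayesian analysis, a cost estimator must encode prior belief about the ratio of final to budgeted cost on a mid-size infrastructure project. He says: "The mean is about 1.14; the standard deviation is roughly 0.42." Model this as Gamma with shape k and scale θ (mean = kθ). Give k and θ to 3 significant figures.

For Gamma(k, scale θ): mean = kθ, variance = kθ², so CV = 1/√k.
CV = SD/mean = 0.42/1.14 = 0.3684, hence k = 1/CV² = 7.37.
Then θ = mean/k = 1.14/7.37 = 0.155.

k ≈ 7.37, θ ≈ 0.155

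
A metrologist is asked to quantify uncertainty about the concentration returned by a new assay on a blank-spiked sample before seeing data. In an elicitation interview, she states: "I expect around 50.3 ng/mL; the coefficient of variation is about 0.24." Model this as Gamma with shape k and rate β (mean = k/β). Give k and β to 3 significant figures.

For Gamma(k, rate β): mean = k/β, variance = k/β², so CV = 1/√k.
CV = 0.24, hence k = 1/CV² = 17.4.
Then β = k/mean = 17.4/50.3 = 0.345.

k ≈ 17.4, β ≈ 0.345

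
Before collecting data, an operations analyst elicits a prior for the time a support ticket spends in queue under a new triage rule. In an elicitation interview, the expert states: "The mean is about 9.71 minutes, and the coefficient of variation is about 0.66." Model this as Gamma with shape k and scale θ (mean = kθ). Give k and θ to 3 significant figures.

k ≈ 2.3, θ ≈ 4.23

For Gamma(k, scale θ): mean = kθ, variance = kθ², so CV = 1/√k.
CV = 0.66, hence k = 1/CV² = 2.3.
Then θ = mean/k = 9.71/2.3 = 4.23.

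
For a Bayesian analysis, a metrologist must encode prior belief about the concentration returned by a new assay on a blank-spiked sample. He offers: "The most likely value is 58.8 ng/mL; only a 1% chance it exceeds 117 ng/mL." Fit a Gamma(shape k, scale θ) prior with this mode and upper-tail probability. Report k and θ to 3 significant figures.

Gamma(k,θ) with k>1 has mode (k−1)θ, so θ = 58.8/(k−1).
Need P(X < 117) = 0.99 with θ tied to k this way. Start at k = 2, θ = 58.8: P(X<117) ≈ 0.591.
Too low — raise k to concentrate. Iterating converges to k ≈ 11.4.
Then θ = 58.8/(11.4−1) ≈ 5.66.

k ≈ 11.4, θ ≈ 5.66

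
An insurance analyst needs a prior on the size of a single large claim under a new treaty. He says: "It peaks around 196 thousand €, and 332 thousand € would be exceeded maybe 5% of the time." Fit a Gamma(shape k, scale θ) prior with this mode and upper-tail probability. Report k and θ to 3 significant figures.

k ≈ 11.1, θ ≈ 19.5

Gamma(k,θ) with k>1 has mode (k−1)θ, so θ = 196/(k−1).
Need P(X < 332) = 0.95 with θ tied to k this way. Start at k = 2, θ = 196: P(X<332) ≈ 0.505.
Too low — raise k to concentrate. Iterating converges to k ≈ 11.1.
Then θ = 196/(11.1−1) ≈ 19.5.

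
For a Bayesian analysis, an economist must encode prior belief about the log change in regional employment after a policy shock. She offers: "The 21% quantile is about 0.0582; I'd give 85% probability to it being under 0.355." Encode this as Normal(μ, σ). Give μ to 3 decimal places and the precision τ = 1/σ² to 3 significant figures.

For Normal(μ,σ), the p-quantile is μ + z_p·σ. Here z_{0.21} = -0.8064, z_{0.85} = 1.036.
So 0.0582 = μ − 0.8064σ and 0.355 = μ + 1.036σ.
Subtracting: σ = (0.355 − 0.0582)/(1.036 − (-0.8064)) = 0.161.
Then μ = 0.0582 − (-0.8064)·0.161 = 0.188.
Precision τ = 1/σ² = 1/0.1611² = 38.6.

μ = 0.188, τ = 38.6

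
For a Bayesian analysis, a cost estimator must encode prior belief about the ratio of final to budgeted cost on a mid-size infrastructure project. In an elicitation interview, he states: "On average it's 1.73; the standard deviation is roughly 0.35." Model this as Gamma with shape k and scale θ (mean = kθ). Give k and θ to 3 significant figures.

k ≈ 24.4, θ ≈ 0.0708

For Gamma(k, scale θ): mean = kθ, variance = kθ², so CV = 1/√k.
CV = SD/mean = 0.35/1.73 = 0.2023, hence k = 1/CV² = 24.4.
Then θ = mean/k = 1.73/24.4 = 0.0708.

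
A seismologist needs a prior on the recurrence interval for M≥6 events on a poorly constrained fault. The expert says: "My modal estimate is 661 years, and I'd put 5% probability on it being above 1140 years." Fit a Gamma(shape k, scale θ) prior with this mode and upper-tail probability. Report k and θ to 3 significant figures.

Gamma(k,θ) with k>1 has mode (k−1)θ, so θ = 661/(k−1).
Need P(X < 1140) = 0.95 with θ tied to k this way. Start at k = 2, θ = 661: P(X<1140) ≈ 0.514.
Too low — raise k to concentrate. Iterating converges to k ≈ 10.4.
Then θ = 661/(10.4−1) ≈ 70.4.

k ≈ 10.4, θ ≈ 70.4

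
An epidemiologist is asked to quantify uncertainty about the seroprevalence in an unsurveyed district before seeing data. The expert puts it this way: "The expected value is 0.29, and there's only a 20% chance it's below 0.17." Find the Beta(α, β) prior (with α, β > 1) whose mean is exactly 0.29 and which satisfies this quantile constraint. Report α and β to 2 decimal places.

α ≈ 3.05, β ≈ 7.46

With mean 0.29 fixed, write α = 0.29s, β = 0.71s where s = α+β.
Need P(θ < 0.17) = 0.2 under Beta(0.29s, 0.71s). Normal approximation: (q−m)/√(m(1−m)/s) ≈ z_{0.2} = -0.842, so s ≈ 0.29·0.71·(-0.842)²/(0.17−0.29)² = 10.1.
At s = 10.1: P(θ<0.17) ≈ 0.206. Adjusting to match 0.2 gives s ≈ 10.51.
So α = 0.29·10.51 ≈ 3.05, β = 0.71·10.51 ≈ 7.46.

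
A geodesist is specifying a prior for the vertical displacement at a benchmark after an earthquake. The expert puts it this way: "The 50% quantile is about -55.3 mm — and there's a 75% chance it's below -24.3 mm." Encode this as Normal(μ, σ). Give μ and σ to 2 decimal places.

The p-quantile of Normal(μ,σ) is μ + z_p·σ, with z_{0.5} = 0 and z_{0.75} = 0.6745.
Eliminate σ: μ = (z₂·x₁ − z₁·x₂)/(z₂ − z₁) = (0.6745·-55.3 − (0)·-24.3)/0.6745 = -55.30.
Then σ = (x₂ − x₁)/(z₂ − z₁) = (-24.3 − -55.3)/0.6745 = 45.96.

μ = -55.30, σ = 45.96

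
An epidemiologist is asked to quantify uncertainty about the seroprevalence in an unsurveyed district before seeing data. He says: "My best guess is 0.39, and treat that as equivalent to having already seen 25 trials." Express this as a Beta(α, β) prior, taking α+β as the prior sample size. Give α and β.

Under the effective-sample-size interpretation, Beta(α, β) has prior mean α/(α+β) and prior sample size α+β.
So α+β = 25 and α/(α+β) = 0.39, giving α = 0.39·25 = 9.75 and β = 25 − 9.75 = 15.25.

α = 9.75, β = 15.25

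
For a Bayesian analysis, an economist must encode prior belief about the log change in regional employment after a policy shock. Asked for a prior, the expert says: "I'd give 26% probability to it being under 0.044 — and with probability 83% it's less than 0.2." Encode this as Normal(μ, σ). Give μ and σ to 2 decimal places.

The p-quantile of Normal(μ,σ) is μ + z_p·σ, with z_{0.26} = -0.6433 and z_{0.83} = 0.9542.
Eliminate σ: μ = (z₂·x₁ − z₁·x₂)/(z₂ − z₁) = (0.9542·0.044 − (-0.6433)·0.2)/1.598 = 0.11.
Then σ = (x₂ − x₁)/(z₂ − z₁) = (0.2 − 0.044)/1.598 = 0.10.

μ = 0.11, σ = 0.10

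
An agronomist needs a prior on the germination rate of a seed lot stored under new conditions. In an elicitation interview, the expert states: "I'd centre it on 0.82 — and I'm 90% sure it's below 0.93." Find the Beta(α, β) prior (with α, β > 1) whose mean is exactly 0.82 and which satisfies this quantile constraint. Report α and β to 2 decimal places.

α ≈ 12.91, β ≈ 2.83

With mean 0.82 fixed, write α = 0.82s, β = 0.18s where s = α+β.
Need P(θ < 0.93) = 0.9 under Beta(0.82s, 0.18s). Normal approximation: (q−m)/√(m(1−m)/s) ≈ z_{0.9} = 1.28, so s ≈ 0.82·0.18·(1.28)²/(0.93−0.82)² = 20.0.
At s = 20.0: P(θ<0.93) ≈ 0.931. Adjusting to match 0.9 gives s ≈ 15.75.
So α = 0.82·15.75 ≈ 12.91, β = 0.18·15.75 ≈ 2.83.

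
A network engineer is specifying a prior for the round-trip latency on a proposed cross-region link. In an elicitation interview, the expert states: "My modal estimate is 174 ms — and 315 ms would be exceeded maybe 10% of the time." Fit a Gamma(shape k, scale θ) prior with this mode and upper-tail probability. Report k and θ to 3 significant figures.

Gamma(k,θ) with k>1 has mode (k−1)θ, so θ = 174/(k−1).
Need P(X < 315) = 0.9 with θ tied to k this way. Start at k = 2, θ = 174: P(X<315) ≈ 0.540.
Too low — raise k to concentrate. Iterating converges to k ≈ 6.41.
Then θ = 174/(6.41−1) ≈ 32.2.

k ≈ 6.41, θ ≈ 32.2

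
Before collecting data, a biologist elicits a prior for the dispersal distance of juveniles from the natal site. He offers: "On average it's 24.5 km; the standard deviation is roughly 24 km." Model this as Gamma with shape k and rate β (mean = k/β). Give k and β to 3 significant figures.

k ≈ 1.04, β ≈ 0.0425

For Gamma(k, rate β): mean = k/β, variance = k/β², so CV = 1/√k.
CV = SD/mean = 24/24.5 = 0.9796, hence k = 1/CV² = 1.04.
Then β = k/mean = 1.04/24.5 = 0.0425.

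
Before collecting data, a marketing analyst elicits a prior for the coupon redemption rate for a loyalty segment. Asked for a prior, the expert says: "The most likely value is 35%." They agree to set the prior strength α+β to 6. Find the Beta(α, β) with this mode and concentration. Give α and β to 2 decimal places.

α = 2.40, β = 3.60

For α,β > 1 the Beta mode is (α−1)/(α+β−2). With α+β = 6, the mode is (α−1)/4.
Set (α−1)/4 = 0.35 → α = 1 + 0.35·4 = 2.40.
β = 6 − α = 3.60.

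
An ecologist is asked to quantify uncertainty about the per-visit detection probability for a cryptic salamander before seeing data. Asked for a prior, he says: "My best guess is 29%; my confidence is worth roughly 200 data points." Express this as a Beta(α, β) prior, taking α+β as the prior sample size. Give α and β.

α = 58, β = 142

Under the effective-sample-size interpretation, Beta(α, β) has prior mean α/(α+β) and prior sample size α+β.
So α+β = 200 and α/(α+β) = 0.29, giving α = 0.29·200 = 58 and β = 200 − 58 = 142.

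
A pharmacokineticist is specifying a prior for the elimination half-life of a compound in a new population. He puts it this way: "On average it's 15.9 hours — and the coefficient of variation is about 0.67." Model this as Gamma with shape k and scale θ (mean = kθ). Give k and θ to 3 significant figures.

k ≈ 2.23, θ ≈ 7.14

For Gamma(k, scale θ): mean = kθ, variance = kθ², so CV = 1/√k.
CV = 0.67, hence k = 1/CV² = 2.23.
Then θ = mean/k = 15.9/2.23 = 7.14.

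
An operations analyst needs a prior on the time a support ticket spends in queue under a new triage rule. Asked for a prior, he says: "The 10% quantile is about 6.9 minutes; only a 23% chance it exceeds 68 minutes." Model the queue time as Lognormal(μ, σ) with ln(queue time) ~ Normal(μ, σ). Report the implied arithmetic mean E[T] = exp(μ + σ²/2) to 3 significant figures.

E[T] ≈ 55.9 minutes

If T ~ Lognormal(μ,σ) then ln T ~ Normal(μ,σ), so the p-quantile of ln T is μ + z_p·σ.
ln(6.9) = 1.932 and ln(68) = 4.22; z_{0.1} = -1.282, z_{0.77} = 0.7388.
σ = (4.22 − 1.932)/(0.7388 − (-1.282)) = 1.132.
μ = 1.932 − (-1.282)·1.132 = 3.383.
E[T] = exp(μ + σ²/2) = exp(3.383 + 0.6412) = 55.9 minutes.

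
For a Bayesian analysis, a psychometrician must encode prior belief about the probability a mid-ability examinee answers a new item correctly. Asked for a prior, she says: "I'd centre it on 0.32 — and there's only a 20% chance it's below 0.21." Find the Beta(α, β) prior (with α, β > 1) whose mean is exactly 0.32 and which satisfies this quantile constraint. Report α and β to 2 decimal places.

With mean 0.32 fixed, write α = 0.32s, β = 0.68s where s = α+β.
Need P(θ < 0.21) = 0.2 under Beta(0.32s, 0.68s). Normal approximation: (q−m)/√(m(1−m)/s) ≈ z_{0.2} = -0.842, so s ≈ 0.32·0.68·(-0.842)²/(0.21−0.32)² = 12.7.
At s = 12.7: P(θ<0.21) ≈ 0.205. Adjusting to match 0.2 gives s ≈ 13.21.
So α = 0.32·13.21 ≈ 4.23, β = 0.68·13.21 ≈ 8.98.

α ≈ 4.23, β ≈ 8.98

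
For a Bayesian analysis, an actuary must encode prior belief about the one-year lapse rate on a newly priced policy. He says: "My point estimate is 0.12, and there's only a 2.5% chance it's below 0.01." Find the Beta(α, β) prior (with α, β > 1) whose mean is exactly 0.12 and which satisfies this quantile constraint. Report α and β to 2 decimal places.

α ≈ 1.53, β ≈ 11.26

With mean 0.12 fixed, write α = 0.12s, β = 0.88s where s = α+β.
Need P(θ < 0.01) = 0.025 under Beta(0.12s, 0.88s). Normal approximation: (q−m)/√(m(1−m)/s) ≈ z_{0.025} = -1.96, so s ≈ 0.12·0.88·(-1.96)²/(0.01−0.12)² = 33.5.
At s = 33.5: P(θ<0.01) ≈ 0.000. Adjusting to match 0.025 gives s ≈ 12.79.
So α = 0.12·12.79 ≈ 1.53, β = 0.88·12.79 ≈ 11.26.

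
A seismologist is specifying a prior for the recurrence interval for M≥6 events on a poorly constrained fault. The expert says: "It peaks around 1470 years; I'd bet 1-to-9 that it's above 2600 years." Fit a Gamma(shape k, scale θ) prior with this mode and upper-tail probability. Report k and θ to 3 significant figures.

Gamma(k,θ) with k>1 has mode (k−1)θ, so θ = 1470/(k−1).
Need P(X < 2600) = 0.9 with θ tied to k this way. Start at k = 2, θ = 1470: P(X<2600) ≈ 0.528.
Too low — raise k to concentrate. Iterating converges to k ≈ 6.85.
Then θ = 1470/(6.85−1) ≈ 251.

k ≈ 6.85, θ ≈ 251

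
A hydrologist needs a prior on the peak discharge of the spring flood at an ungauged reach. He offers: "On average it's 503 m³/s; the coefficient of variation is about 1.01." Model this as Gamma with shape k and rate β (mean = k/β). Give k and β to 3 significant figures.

k ≈ 0.98, β ≈ 0.00195

For Gamma(k, rate β): mean = k/β, variance = k/β², so CV = 1/√k.
CV = 1.01, hence k = 1/CV² = 0.98.
Then β = k/mean = 0.98/503 = 0.00195.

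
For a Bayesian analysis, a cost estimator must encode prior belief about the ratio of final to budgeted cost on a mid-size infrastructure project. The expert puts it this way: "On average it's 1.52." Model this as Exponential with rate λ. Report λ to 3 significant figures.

λ ≈ 0.658

Exponential mean = 1/λ, so λ = 1/1.52 = 0.658.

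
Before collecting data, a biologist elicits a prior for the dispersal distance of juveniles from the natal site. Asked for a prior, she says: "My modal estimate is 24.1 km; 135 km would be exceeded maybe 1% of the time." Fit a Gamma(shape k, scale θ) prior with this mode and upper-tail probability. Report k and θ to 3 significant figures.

Gamma(k,θ) with k>1 has mode (k−1)θ, so θ = 24.1/(k−1).
Need P(X < 135) = 0.99 with θ tied to k this way. Start at k = 2, θ = 24.1: P(X<135) ≈ 0.976.
Too low — raise k to concentrate. Iterating converges to k ≈ 2.27.
Then θ = 24.1/(2.27−1) ≈ 18.9.

k ≈ 2.27, θ ≈ 18.9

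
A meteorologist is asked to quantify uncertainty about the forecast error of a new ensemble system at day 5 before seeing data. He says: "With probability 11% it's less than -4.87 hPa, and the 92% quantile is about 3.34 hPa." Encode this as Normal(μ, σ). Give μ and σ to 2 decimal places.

μ = -1.04, σ = 3.12

For Normal(μ,σ), the p-quantile is μ + z_p·σ. Here z_{0.11} = -1.227, z_{0.92} = 1.405.
So -4.87 = μ − 1.227σ and 3.34 = μ + 1.405σ.
Subtracting: σ = (3.34 − -4.87)/(1.405 − (-1.227)) = 3.12.
Then μ = -4.87 − (-1.227)·3.12 = -1.04.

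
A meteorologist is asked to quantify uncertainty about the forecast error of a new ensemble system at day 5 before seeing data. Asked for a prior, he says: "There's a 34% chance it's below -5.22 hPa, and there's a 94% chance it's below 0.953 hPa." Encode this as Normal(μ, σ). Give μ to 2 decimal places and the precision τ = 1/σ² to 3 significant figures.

For Normal(μ,σ), the p-quantile is μ + z_p·σ. Here z_{0.34} = -0.4125, z_{0.94} = 1.555.
So -5.22 = μ − 0.4125σ and 0.953 = μ + 1.555σ.
Subtracting: σ = (0.953 − -5.22)/(1.555 − (-0.4125)) = 3.14.
Then μ = -5.22 − (-0.4125)·3.14 = -3.93.
Precision τ = 1/σ² = 1/3.138² = 0.102.

μ = -3.93, τ = 0.102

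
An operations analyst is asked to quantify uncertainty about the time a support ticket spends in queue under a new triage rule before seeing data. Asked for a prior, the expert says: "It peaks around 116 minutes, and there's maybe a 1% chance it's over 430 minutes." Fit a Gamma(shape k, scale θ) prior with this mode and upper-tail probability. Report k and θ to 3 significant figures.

k ≈ 3.49, θ ≈ 46.7

Gamma(k,θ) with k>1 has mode (k−1)θ, so θ = 116/(k−1).
Need P(X < 430) = 0.99 with θ tied to k this way. Start at k = 2, θ = 116: P(X<430) ≈ 0.884.
Too low — raise k to concentrate. Iterating converges to k ≈ 3.49.
Then θ = 116/(3.49−1) ≈ 46.7.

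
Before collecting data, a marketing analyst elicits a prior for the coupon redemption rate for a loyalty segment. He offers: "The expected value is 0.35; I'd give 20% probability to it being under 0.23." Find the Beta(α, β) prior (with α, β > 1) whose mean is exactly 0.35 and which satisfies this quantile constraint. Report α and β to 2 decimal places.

α ≈ 4.06, β ≈ 7.53

With mean 0.35 fixed, write α = 0.35s, β = 0.65s where s = α+β.
Need P(θ < 0.23) = 0.2 under Beta(0.35s, 0.65s). Normal approximation: (q−m)/√(m(1−m)/s) ≈ z_{0.2} = -0.842, so s ≈ 0.35·0.65·(-0.842)²/(0.23−0.35)² = 11.2.
At s = 11.2: P(θ<0.23) ≈ 0.205. Adjusting to match 0.2 gives s ≈ 11.59.
So α = 0.35·11.59 ≈ 4.06, β = 0.65·11.59 ≈ 7.53.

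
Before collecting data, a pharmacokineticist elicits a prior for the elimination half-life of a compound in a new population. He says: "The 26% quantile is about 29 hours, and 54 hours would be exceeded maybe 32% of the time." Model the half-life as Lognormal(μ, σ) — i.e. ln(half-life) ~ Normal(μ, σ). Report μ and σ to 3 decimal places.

If T ~ Lognormal(μ,σ) then ln T ~ Normal(μ,σ), so the p-quantile of ln T is μ + z_p·σ.
ln(29) = 3.367 and ln(54) = 3.989; z_{0.26} = -0.6433, z_{0.68} = 0.4677.
σ = (3.989 − 3.367)/(0.4677 − (-0.6433)) = 0.560.
μ = 3.367 − (-0.6433)·0.560 = 3.727.

μ ≈ 3.727, σ ≈ 0.560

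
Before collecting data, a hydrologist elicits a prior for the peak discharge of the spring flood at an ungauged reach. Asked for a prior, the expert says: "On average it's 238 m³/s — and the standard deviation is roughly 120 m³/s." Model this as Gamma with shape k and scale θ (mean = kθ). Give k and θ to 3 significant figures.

For Gamma(k, scale θ): mean = kθ, variance = kθ², so CV = 1/√k.
CV = SD/mean = 120/238 = 0.5042, hence k = 1/CV² = 3.93.
Then θ = mean/k = 238/3.93 = 60.5.

k ≈ 3.93, θ ≈ 60.5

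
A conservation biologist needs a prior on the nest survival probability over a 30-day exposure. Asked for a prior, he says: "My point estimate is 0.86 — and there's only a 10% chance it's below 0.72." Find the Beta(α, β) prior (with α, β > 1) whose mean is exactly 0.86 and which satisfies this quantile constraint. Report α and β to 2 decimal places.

With mean 0.86 fixed, write α = 0.86s, β = 0.14s where s = α+β.
Need P(θ < 0.72) = 0.1 under Beta(0.86s, 0.14s). Normal approximation: (q−m)/√(m(1−m)/s) ≈ z_{0.1} = -1.28, so s ≈ 0.86·0.14·(-1.28)²/(0.72−0.86)² = 10.1.
At s = 10.1: P(θ<0.72) ≈ 0.107. Adjusting to match 0.1 gives s ≈ 10.96.
So α = 0.86·10.96 ≈ 9.43, β = 0.14·10.96 ≈ 1.53.

α ≈ 9.43, β ≈ 1.53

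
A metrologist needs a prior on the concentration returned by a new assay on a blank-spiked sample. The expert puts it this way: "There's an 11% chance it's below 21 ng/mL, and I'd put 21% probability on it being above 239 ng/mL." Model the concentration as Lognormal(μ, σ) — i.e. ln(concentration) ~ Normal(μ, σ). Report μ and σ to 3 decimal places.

If T ~ Lognormal(μ,σ) then ln T ~ Normal(μ,σ), so the p-quantile of ln T is μ + z_p·σ.
ln(21) = 3.045 and ln(239) = 5.476; z_{0.11} = -1.227, z_{0.79} = 0.8064.
σ = (5.476 − 3.045)/(0.8064 − (-1.227)) = 1.196.
μ = 3.045 − (-1.227)·1.196 = 4.512.

μ ≈ 4.512, σ ≈ 1.196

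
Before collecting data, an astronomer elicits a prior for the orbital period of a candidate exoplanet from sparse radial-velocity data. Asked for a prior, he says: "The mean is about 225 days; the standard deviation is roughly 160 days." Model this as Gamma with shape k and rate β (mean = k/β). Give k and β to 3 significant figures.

k ≈ 1.98, β ≈ 0.00879

For Gamma(k, rate β): mean = k/β, variance = k/β², so CV = 1/√k.
CV = SD/mean = 160/225 = 0.7111, hence k = 1/CV² = 1.98.
Then β = k/mean = 1.98/225 = 0.00879.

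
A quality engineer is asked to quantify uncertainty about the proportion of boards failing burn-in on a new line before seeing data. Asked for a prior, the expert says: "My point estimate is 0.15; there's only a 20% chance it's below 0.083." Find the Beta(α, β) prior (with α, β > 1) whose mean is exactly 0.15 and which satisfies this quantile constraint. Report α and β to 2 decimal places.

α ≈ 3.11, β ≈ 17.60

With mean 0.15 fixed, write α = 0.15s, β = 0.85s where s = α+β.
Need P(θ < 0.083) = 0.2 under Beta(0.15s, 0.85s). Normal approximation: (q−m)/√(m(1−m)/s) ≈ z_{0.2} = -0.842, so s ≈ 0.15·0.85·(-0.842)²/(0.083−0.15)² = 20.1.
At s = 20.1: P(θ<0.083) ≈ 0.205. Adjusting to match 0.2 gives s ≈ 20.71.
So α = 0.15·20.71 ≈ 3.11, β = 0.85·20.71 ≈ 17.60.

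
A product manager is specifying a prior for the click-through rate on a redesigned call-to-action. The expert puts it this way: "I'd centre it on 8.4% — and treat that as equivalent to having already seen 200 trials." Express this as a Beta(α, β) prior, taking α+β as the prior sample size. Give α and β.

α = 16.8, β = 183.2

Under the effective-sample-size interpretation, Beta(α, β) has prior mean α/(α+β) and prior sample size α+β.
So α+β = 200 and α/(α+β) = 0.084, giving α = 0.084·200 = 16.8 and β = 200 − 16.8 = 183.2.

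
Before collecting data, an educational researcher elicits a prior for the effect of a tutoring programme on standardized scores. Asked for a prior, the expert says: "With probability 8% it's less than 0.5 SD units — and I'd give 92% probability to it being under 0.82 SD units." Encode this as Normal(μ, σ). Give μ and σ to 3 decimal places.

The p-quantile of Normal(μ,σ) is μ + z_p·σ, with z_{0.08} = -1.405 and z_{0.92} = 1.405.
Eliminate σ: μ = (z₂·x₁ − z₁·x₂)/(z₂ − z₁) = (1.405·0.5 − (-1.405)·0.82)/2.81 = 0.660.
Then σ = (x₂ − x₁)/(z₂ − z₁) = (0.82 − 0.5)/2.81 = 0.114.

μ = 0.660, σ = 0.114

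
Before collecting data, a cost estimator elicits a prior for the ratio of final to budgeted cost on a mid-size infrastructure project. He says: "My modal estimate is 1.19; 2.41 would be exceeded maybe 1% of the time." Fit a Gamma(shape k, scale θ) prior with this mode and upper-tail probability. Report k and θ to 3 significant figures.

k ≈ 10.8, θ ≈ 0.121

Gamma(k,θ) with k>1 has mode (k−1)θ, so θ = 1.19/(k−1).
Need P(X < 2.41) = 0.99 with θ tied to k this way. Start at k = 2, θ = 1.19: P(X<2.41) ≈ 0.601.
Too low — raise k to concentrate. Iterating converges to k ≈ 10.8.
Then θ = 1.19/(10.8−1) ≈ 0.121.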